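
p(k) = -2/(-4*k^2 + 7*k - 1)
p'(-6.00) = 0.00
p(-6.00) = 0.01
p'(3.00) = -0.13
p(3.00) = 0.12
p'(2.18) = -0.93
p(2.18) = 0.42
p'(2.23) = -0.78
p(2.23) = 0.38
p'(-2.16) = 0.04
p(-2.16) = 0.06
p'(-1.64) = 0.07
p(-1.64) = 0.09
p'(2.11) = -1.21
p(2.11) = 0.50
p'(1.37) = -6.76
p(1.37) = -1.85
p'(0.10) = 107.27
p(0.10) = 5.88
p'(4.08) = -0.03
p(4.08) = 0.05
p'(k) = -2*(8*k - 7)/(-4*k^2 + 7*k - 1)^2 = 2*(7 - 8*k)/(4*k^2 - 7*k + 1)^2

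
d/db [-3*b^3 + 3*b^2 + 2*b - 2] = -9*b^2 + 6*b + 2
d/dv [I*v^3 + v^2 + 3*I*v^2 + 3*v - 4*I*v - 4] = 3*I*v^2 + v*(2 + 6*I) + 3 - 4*I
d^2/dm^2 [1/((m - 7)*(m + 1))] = 2*((m - 7)^2 + (m - 7)*(m + 1) + (m + 1)^2)/((m - 7)^3*(m + 1)^3)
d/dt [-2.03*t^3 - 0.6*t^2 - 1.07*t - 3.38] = -6.09*t^2 - 1.2*t - 1.07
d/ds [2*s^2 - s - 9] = 4*s - 1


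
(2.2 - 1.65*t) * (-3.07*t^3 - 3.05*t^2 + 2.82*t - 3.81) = 5.0655*t^4 - 1.7215*t^3 - 11.363*t^2 + 12.4905*t - 8.382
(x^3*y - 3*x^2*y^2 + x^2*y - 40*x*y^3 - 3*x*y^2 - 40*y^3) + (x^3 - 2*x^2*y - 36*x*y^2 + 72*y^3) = x^3*y + x^3 - 3*x^2*y^2 - x^2*y - 40*x*y^3 - 39*x*y^2 + 32*y^3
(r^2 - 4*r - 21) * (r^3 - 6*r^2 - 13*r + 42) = r^5 - 10*r^4 - 10*r^3 + 220*r^2 + 105*r - 882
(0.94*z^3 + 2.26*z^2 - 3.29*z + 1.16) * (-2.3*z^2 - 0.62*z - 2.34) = -2.162*z^5 - 5.7808*z^4 + 3.9662*z^3 - 5.9166*z^2 + 6.9794*z - 2.7144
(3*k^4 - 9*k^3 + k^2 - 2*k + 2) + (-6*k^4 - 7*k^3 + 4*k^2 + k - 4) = -3*k^4 - 16*k^3 + 5*k^2 - k - 2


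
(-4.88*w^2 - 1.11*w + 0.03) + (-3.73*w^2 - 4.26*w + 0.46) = -8.61*w^2 - 5.37*w + 0.49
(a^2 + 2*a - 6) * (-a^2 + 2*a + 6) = -a^4 + 16*a^2 - 36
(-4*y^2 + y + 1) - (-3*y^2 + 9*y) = -y^2 - 8*y + 1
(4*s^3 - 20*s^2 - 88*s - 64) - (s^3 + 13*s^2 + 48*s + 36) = 3*s^3 - 33*s^2 - 136*s - 100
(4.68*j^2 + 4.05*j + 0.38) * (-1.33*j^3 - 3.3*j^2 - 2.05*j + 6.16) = -6.2244*j^5 - 20.8305*j^4 - 23.4644*j^3 + 19.2723*j^2 + 24.169*j + 2.3408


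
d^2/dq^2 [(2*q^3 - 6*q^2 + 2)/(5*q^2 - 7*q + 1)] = 4*(-61*q^3 + 99*q^2 - 102*q + 41)/(125*q^6 - 525*q^5 + 810*q^4 - 553*q^3 + 162*q^2 - 21*q + 1)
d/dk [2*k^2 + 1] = 4*k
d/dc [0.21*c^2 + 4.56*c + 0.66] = 0.42*c + 4.56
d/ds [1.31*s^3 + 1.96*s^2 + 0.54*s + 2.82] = 3.93*s^2 + 3.92*s + 0.54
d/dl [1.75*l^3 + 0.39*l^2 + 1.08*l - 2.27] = 5.25*l^2 + 0.78*l + 1.08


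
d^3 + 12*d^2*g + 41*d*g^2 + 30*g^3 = (d + g)*(d + 5*g)*(d + 6*g)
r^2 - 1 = (r - 1)*(r + 1)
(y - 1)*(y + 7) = y^2 + 6*y - 7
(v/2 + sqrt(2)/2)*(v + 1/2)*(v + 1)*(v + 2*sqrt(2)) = v^4/2 + 3*v^3/4 + 3*sqrt(2)*v^3/2 + 9*v^2/4 + 9*sqrt(2)*v^2/4 + 3*sqrt(2)*v/4 + 3*v + 1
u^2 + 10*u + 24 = (u + 4)*(u + 6)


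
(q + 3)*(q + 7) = q^2 + 10*q + 21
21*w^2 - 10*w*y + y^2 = (-7*w + y)*(-3*w + y)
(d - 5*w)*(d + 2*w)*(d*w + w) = d^3*w - 3*d^2*w^2 + d^2*w - 10*d*w^3 - 3*d*w^2 - 10*w^3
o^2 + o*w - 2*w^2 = (o - w)*(o + 2*w)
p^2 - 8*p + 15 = (p - 5)*(p - 3)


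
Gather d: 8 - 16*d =8 - 16*d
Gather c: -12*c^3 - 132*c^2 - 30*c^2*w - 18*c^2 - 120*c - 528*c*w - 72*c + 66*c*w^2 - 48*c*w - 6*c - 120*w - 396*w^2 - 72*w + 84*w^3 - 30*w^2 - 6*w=-12*c^3 + c^2*(-30*w - 150) + c*(66*w^2 - 576*w - 198) + 84*w^3 - 426*w^2 - 198*w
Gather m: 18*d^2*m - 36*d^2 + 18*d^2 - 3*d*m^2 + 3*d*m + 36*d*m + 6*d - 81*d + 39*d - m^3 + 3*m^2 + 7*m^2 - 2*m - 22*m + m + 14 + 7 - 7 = -18*d^2 - 36*d - m^3 + m^2*(10 - 3*d) + m*(18*d^2 + 39*d - 23) + 14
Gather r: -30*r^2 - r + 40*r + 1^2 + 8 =-30*r^2 + 39*r + 9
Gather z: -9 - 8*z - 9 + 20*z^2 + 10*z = 20*z^2 + 2*z - 18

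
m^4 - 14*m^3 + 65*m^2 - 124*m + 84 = (m - 7)*(m - 3)*(m - 2)^2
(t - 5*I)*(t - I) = t^2 - 6*I*t - 5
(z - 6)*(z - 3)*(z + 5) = z^3 - 4*z^2 - 27*z + 90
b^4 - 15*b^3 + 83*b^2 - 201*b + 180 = (b - 5)*(b - 4)*(b - 3)^2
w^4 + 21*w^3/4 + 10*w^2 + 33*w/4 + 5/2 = (w + 1)^2*(w + 5/4)*(w + 2)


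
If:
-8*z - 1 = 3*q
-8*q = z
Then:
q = 1/61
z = -8/61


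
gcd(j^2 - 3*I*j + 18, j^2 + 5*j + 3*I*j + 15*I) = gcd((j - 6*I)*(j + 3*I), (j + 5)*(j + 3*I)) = j + 3*I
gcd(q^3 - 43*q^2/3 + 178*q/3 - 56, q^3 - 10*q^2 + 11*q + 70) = q - 7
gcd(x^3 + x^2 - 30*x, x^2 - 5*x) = x^2 - 5*x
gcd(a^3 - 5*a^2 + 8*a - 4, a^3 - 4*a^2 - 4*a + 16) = a - 2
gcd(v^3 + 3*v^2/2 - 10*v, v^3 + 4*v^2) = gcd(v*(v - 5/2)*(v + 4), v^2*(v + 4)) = v^2 + 4*v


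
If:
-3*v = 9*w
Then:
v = -3*w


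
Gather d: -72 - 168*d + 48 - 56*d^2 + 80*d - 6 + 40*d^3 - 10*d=40*d^3 - 56*d^2 - 98*d - 30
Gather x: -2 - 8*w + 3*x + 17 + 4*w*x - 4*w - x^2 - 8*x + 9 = -12*w - x^2 + x*(4*w - 5) + 24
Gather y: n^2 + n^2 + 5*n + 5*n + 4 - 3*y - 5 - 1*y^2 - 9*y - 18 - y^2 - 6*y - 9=2*n^2 + 10*n - 2*y^2 - 18*y - 28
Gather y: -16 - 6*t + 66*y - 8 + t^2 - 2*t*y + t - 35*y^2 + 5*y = t^2 - 5*t - 35*y^2 + y*(71 - 2*t) - 24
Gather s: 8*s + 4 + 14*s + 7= 22*s + 11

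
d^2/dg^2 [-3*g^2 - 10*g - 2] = -6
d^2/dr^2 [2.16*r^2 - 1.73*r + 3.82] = 4.32000000000000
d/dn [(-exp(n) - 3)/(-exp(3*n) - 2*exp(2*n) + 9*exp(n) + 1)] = (-(exp(n) + 3)*(3*exp(2*n) + 4*exp(n) - 9) + exp(3*n) + 2*exp(2*n) - 9*exp(n) - 1)*exp(n)/(exp(3*n) + 2*exp(2*n) - 9*exp(n) - 1)^2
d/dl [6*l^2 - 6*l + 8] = 12*l - 6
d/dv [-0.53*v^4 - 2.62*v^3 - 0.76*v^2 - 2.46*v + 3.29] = -2.12*v^3 - 7.86*v^2 - 1.52*v - 2.46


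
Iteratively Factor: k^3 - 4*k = (k)*(k^2 - 4) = k*(k - 2)*(k + 2)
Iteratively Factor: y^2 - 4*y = (y)*(y - 4)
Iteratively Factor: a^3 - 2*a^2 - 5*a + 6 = (a - 1)*(a^2 - a - 6) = (a - 1)*(a + 2)*(a - 3)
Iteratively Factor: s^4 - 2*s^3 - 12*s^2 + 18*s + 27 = (s + 3)*(s^3 - 5*s^2 + 3*s + 9) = (s + 1)*(s + 3)*(s^2 - 6*s + 9) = (s - 3)*(s + 1)*(s + 3)*(s - 3)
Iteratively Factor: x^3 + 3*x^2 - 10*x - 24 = (x - 3)*(x^2 + 6*x + 8) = (x - 3)*(x + 4)*(x + 2)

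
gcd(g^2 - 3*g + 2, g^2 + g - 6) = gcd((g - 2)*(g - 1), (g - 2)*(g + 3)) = g - 2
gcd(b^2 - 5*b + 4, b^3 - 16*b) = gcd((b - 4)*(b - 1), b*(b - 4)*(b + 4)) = b - 4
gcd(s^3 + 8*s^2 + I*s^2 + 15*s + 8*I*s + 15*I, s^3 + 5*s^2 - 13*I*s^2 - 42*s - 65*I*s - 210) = s + 5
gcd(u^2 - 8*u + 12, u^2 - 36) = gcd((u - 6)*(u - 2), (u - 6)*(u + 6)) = u - 6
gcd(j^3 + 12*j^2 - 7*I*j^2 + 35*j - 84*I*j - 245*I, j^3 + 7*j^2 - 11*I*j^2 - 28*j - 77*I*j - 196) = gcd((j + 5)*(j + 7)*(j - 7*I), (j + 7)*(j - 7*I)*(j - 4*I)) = j^2 + j*(7 - 7*I) - 49*I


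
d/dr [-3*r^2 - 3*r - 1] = -6*r - 3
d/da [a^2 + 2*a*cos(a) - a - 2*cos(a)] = -2*a*sin(a) + 2*a + 2*sqrt(2)*sin(a + pi/4) - 1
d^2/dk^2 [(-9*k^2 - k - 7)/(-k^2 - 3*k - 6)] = 2*(-26*k^3 - 141*k^2 + 45*k + 327)/(k^6 + 9*k^5 + 45*k^4 + 135*k^3 + 270*k^2 + 324*k + 216)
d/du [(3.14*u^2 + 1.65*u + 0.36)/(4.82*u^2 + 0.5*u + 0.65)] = (-6.383*u^2 + 0.611600000000001*u + 0.8925)/(23.2324*u^4 + 4.82*u^3 + 6.516*u^2 + 0.65*u + 0.4225)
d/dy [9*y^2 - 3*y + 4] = 18*y - 3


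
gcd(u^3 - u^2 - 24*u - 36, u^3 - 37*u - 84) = u + 3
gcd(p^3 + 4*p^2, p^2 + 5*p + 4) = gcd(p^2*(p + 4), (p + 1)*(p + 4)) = p + 4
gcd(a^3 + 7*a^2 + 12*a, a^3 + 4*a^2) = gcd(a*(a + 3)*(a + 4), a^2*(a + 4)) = a^2 + 4*a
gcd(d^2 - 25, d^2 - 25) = d^2 - 25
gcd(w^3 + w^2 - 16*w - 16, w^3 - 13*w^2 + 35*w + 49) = w + 1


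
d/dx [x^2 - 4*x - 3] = 2*x - 4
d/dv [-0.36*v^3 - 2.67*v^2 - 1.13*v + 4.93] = -1.08*v^2 - 5.34*v - 1.13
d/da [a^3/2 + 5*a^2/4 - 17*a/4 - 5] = 3*a^2/2 + 5*a/2 - 17/4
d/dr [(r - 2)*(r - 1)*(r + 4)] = 3*r^2 + 2*r - 10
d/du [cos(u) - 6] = -sin(u)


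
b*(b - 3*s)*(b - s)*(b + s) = b^4 - 3*b^3*s - b^2*s^2 + 3*b*s^3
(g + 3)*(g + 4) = g^2 + 7*g + 12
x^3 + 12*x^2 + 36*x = x*(x + 6)^2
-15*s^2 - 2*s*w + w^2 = (-5*s + w)*(3*s + w)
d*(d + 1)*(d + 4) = d^3 + 5*d^2 + 4*d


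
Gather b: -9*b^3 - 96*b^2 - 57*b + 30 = -9*b^3 - 96*b^2 - 57*b + 30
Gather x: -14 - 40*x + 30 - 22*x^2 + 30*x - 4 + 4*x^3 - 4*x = 4*x^3 - 22*x^2 - 14*x + 12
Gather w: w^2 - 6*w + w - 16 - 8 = w^2 - 5*w - 24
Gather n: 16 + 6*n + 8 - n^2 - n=-n^2 + 5*n + 24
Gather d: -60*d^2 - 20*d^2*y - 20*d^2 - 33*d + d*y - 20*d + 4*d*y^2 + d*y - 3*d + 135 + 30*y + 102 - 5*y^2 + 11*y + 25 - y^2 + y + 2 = d^2*(-20*y - 80) + d*(4*y^2 + 2*y - 56) - 6*y^2 + 42*y + 264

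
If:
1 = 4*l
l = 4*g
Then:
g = 1/16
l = 1/4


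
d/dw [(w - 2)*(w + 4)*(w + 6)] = 3*w^2 + 16*w + 4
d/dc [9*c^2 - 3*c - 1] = 18*c - 3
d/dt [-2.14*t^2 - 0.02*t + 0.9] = -4.28*t - 0.02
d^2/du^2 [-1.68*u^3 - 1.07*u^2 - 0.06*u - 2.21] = -10.08*u - 2.14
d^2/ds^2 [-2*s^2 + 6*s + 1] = -4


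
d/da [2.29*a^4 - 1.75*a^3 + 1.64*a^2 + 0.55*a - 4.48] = 9.16*a^3 - 5.25*a^2 + 3.28*a + 0.55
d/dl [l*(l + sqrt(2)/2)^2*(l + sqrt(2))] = 4*l^3 + 6*sqrt(2)*l^2 + 5*l + sqrt(2)/2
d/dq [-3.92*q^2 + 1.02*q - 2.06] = 1.02 - 7.84*q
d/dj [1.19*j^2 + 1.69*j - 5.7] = 2.38*j + 1.69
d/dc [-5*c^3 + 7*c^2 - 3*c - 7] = -15*c^2 + 14*c - 3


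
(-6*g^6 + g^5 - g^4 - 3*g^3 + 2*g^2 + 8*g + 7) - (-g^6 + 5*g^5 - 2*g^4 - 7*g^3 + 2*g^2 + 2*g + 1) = -5*g^6 - 4*g^5 + g^4 + 4*g^3 + 6*g + 6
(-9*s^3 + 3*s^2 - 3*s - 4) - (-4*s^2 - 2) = -9*s^3 + 7*s^2 - 3*s - 2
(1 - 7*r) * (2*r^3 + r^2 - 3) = -14*r^4 - 5*r^3 + r^2 + 21*r - 3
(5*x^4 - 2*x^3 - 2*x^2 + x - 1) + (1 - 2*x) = 5*x^4 - 2*x^3 - 2*x^2 - x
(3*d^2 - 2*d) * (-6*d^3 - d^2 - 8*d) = -18*d^5 + 9*d^4 - 22*d^3 + 16*d^2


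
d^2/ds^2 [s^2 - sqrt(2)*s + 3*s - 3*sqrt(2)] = 2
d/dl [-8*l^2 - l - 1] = -16*l - 1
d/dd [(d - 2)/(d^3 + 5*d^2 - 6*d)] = (-2*d^3 + d^2 + 20*d - 12)/(d^2*(d^4 + 10*d^3 + 13*d^2 - 60*d + 36))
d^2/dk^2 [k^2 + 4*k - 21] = 2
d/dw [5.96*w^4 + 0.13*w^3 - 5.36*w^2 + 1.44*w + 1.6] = 23.84*w^3 + 0.39*w^2 - 10.72*w + 1.44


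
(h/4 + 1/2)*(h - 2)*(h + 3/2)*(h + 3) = h^4/4 + 9*h^3/8 + h^2/8 - 9*h/2 - 9/2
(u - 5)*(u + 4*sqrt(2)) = u^2 - 5*u + 4*sqrt(2)*u - 20*sqrt(2)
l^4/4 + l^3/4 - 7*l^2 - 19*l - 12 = (l/4 + 1)*(l - 6)*(l + 1)*(l + 2)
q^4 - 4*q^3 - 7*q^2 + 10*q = q*(q - 5)*(q - 1)*(q + 2)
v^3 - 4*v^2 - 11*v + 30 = (v - 5)*(v - 2)*(v + 3)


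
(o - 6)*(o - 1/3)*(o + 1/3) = o^3 - 6*o^2 - o/9 + 2/3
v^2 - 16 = (v - 4)*(v + 4)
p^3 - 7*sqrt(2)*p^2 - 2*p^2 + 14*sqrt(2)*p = p*(p - 2)*(p - 7*sqrt(2))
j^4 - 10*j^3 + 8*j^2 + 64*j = j*(j - 8)*(j - 4)*(j + 2)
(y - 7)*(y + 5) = y^2 - 2*y - 35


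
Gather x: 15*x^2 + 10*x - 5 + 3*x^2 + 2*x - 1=18*x^2 + 12*x - 6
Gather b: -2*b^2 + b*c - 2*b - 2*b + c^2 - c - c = -2*b^2 + b*(c - 4) + c^2 - 2*c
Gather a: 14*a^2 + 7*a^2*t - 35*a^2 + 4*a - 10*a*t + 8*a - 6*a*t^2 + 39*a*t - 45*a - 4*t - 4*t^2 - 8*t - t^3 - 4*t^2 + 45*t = a^2*(7*t - 21) + a*(-6*t^2 + 29*t - 33) - t^3 - 8*t^2 + 33*t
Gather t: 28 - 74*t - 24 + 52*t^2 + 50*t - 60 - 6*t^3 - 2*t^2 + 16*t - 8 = -6*t^3 + 50*t^2 - 8*t - 64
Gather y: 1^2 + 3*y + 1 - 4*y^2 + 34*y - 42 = -4*y^2 + 37*y - 40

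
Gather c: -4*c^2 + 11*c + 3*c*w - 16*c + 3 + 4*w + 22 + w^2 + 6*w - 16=-4*c^2 + c*(3*w - 5) + w^2 + 10*w + 9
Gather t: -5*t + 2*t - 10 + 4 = -3*t - 6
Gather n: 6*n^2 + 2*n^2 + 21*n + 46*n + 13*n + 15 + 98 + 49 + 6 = 8*n^2 + 80*n + 168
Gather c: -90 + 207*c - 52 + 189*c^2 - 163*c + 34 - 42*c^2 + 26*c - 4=147*c^2 + 70*c - 112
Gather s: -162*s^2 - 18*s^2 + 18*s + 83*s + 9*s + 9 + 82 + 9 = -180*s^2 + 110*s + 100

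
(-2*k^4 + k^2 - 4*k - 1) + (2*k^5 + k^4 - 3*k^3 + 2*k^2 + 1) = 2*k^5 - k^4 - 3*k^3 + 3*k^2 - 4*k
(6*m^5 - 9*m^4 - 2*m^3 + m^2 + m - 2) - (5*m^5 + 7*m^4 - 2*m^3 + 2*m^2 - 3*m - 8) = m^5 - 16*m^4 - m^2 + 4*m + 6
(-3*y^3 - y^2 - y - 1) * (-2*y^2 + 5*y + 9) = 6*y^5 - 13*y^4 - 30*y^3 - 12*y^2 - 14*y - 9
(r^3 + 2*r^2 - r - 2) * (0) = 0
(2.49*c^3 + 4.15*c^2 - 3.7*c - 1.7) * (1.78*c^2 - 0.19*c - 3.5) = 4.4322*c^5 + 6.9139*c^4 - 16.0895*c^3 - 16.848*c^2 + 13.273*c + 5.95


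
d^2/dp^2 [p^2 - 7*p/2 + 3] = 2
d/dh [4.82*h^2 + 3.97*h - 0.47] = 9.64*h + 3.97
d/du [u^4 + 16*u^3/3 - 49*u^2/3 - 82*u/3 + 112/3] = 4*u^3 + 16*u^2 - 98*u/3 - 82/3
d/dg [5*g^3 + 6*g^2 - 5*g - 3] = 15*g^2 + 12*g - 5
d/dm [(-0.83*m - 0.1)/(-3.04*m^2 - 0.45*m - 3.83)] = (-2.5232*m^2 - 0.608*m + 3.1339)/(9.2416*m^4 + 2.736*m^3 + 23.4889*m^2 + 3.447*m + 14.6689)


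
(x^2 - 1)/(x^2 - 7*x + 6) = (x + 1)/(x - 6)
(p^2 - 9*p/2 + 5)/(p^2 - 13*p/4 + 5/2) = 2*(2*p - 5)/(4*p - 5)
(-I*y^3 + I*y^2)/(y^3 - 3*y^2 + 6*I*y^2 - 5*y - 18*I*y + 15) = I*y^2*(1 - y)/(y^3 + 3*y^2*(-1 + 2*I) - y*(5 + 18*I) + 15)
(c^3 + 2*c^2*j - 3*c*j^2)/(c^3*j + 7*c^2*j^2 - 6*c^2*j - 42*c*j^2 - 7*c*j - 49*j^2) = c*(-c^2 - 2*c*j + 3*j^2)/(j*(-c^3 - 7*c^2*j + 6*c^2 + 42*c*j + 7*c + 49*j))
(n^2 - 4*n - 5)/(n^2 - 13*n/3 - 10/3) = 3*(n + 1)/(3*n + 2)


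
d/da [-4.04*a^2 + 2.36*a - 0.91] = 2.36 - 8.08*a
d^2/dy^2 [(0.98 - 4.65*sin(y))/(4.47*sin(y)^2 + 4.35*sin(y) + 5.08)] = (92.911185*sin(y)^5 - 168.742053*sin(y)^4 - 876.53124*sin(y)^3 + 85.2017339999999*sin(y)^2 + 889.5315*sin(y) + 198.092604)/(4.47*sin(y)^2 + 4.35*sin(y) + 5.08)^3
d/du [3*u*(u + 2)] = 6*u + 6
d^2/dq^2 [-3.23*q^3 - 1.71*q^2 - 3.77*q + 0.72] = -19.38*q - 3.42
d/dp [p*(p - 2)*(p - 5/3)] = 3*p^2 - 22*p/3 + 10/3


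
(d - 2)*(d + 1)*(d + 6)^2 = d^4 + 11*d^3 + 22*d^2 - 60*d - 72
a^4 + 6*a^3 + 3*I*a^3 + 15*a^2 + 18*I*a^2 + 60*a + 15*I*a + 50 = (a + 1)*(a + 5)*(a - 2*I)*(a + 5*I)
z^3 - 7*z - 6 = (z - 3)*(z + 1)*(z + 2)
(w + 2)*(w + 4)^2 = w^3 + 10*w^2 + 32*w + 32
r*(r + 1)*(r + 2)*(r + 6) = r^4 + 9*r^3 + 20*r^2 + 12*r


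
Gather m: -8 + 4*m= 4*m - 8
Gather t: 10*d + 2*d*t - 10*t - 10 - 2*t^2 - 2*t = 10*d - 2*t^2 + t*(2*d - 12) - 10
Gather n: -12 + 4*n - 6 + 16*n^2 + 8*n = 16*n^2 + 12*n - 18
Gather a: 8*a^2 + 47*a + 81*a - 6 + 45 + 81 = 8*a^2 + 128*a + 120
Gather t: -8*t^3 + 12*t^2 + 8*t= -8*t^3 + 12*t^2 + 8*t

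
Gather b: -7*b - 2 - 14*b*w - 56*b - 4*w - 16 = b*(-14*w - 63) - 4*w - 18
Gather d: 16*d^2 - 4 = 16*d^2 - 4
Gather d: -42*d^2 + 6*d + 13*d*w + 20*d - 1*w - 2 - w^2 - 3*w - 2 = -42*d^2 + d*(13*w + 26) - w^2 - 4*w - 4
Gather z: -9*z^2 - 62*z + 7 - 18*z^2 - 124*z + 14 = -27*z^2 - 186*z + 21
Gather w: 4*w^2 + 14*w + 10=4*w^2 + 14*w + 10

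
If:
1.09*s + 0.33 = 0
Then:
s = -0.30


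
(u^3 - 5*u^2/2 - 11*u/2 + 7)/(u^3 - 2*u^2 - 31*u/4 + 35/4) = 2*(u + 2)/(2*u + 5)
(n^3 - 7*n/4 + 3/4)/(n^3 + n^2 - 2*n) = (n^2 + n - 3/4)/(n*(n + 2))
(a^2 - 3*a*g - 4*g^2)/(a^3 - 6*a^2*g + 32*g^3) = (a + g)/(a^2 - 2*a*g - 8*g^2)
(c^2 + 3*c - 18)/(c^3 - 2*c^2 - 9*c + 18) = (c + 6)/(c^2 + c - 6)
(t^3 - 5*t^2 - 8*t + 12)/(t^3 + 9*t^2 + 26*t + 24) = (t^2 - 7*t + 6)/(t^2 + 7*t + 12)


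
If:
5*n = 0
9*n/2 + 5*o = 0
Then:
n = 0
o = 0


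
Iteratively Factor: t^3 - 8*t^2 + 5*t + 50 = (t + 2)*(t^2 - 10*t + 25) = (t - 5)*(t + 2)*(t - 5)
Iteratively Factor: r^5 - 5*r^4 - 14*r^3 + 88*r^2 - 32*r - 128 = (r + 1)*(r^4 - 6*r^3 - 8*r^2 + 96*r - 128) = (r - 2)*(r + 1)*(r^3 - 4*r^2 - 16*r + 64) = (r - 2)*(r + 1)*(r + 4)*(r^2 - 8*r + 16) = (r - 4)*(r - 2)*(r + 1)*(r + 4)*(r - 4)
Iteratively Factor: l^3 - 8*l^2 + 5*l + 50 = (l - 5)*(l^2 - 3*l - 10) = (l - 5)*(l + 2)*(l - 5)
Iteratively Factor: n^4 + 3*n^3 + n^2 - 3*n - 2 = (n + 2)*(n^3 + n^2 - n - 1) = (n + 1)*(n + 2)*(n^2 - 1) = (n + 1)^2*(n + 2)*(n - 1)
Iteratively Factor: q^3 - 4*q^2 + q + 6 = (q - 3)*(q^2 - q - 2) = (q - 3)*(q + 1)*(q - 2)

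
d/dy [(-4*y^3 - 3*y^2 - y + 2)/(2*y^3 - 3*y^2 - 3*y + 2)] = 2*(9*y^4 + 14*y^3 - 15*y^2 + 2)/(4*y^6 - 12*y^5 - 3*y^4 + 26*y^3 - 3*y^2 - 12*y + 4)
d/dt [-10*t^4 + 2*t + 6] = 2 - 40*t^3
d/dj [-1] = 0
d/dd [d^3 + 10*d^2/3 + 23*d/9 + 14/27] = 3*d^2 + 20*d/3 + 23/9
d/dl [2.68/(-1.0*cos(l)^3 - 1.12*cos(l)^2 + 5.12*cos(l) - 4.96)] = (-8.04*cos(l)^2 - 6.0032*cos(l) + 13.7216)*sin(l)/(1.0*cos(l)^3 + 1.12*cos(l)^2 - 5.12*cos(l) + 4.96)^2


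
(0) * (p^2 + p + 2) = 0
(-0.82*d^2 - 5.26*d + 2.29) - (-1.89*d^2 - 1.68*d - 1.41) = 1.07*d^2 - 3.58*d + 3.7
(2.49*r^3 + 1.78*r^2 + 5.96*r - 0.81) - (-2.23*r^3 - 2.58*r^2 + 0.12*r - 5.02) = 4.72*r^3 + 4.36*r^2 + 5.84*r + 4.21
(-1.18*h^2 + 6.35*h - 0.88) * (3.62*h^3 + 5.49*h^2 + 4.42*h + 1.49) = -4.2716*h^5 + 16.5088*h^4 + 26.4603*h^3 + 21.4776*h^2 + 5.5719*h - 1.3112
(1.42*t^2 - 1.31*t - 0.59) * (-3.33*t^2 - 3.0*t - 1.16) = -4.7286*t^4 + 0.102300000000001*t^3 + 4.2475*t^2 + 3.2896*t + 0.6844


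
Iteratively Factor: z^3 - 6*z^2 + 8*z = (z - 4)*(z^2 - 2*z) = z*(z - 4)*(z - 2)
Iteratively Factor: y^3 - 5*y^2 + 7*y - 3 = (y - 1)*(y^2 - 4*y + 3) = (y - 3)*(y - 1)*(y - 1)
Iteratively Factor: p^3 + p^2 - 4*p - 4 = (p + 1)*(p^2 - 4) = (p - 2)*(p + 1)*(p + 2)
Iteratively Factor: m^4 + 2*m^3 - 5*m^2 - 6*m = (m + 3)*(m^3 - m^2 - 2*m) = (m - 2)*(m + 3)*(m^2 + m) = m*(m - 2)*(m + 3)*(m + 1)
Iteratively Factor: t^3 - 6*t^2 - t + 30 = (t + 2)*(t^2 - 8*t + 15) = (t - 3)*(t + 2)*(t - 5)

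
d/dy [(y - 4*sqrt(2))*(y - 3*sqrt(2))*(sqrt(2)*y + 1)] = 3*sqrt(2)*y^2 - 26*y + 17*sqrt(2)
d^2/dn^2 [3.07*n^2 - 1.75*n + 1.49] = 6.14000000000000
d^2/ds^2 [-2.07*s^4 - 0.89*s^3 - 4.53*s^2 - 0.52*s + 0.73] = -24.84*s^2 - 5.34*s - 9.06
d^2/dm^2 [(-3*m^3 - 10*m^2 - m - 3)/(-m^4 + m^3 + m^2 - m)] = 6*(m^7 + 12*m^6 + 18*m^5 + 30*m^4 + 10*m^3 - 3*m^2 - m + 1)/(m^3*(m^7 - m^6 - 3*m^5 + 3*m^4 + 3*m^3 - 3*m^2 - m + 1))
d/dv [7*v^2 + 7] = 14*v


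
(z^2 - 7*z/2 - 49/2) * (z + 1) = z^3 - 5*z^2/2 - 28*z - 49/2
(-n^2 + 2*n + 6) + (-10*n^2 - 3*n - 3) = -11*n^2 - n + 3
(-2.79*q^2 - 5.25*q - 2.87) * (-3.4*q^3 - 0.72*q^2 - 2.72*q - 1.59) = 9.486*q^5 + 19.8588*q^4 + 21.1268*q^3 + 20.7825*q^2 + 16.1539*q + 4.5633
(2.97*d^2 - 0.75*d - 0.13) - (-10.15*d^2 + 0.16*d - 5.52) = 13.12*d^2 - 0.91*d + 5.39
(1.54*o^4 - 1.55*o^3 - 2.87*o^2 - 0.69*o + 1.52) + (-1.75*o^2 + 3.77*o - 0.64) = 1.54*o^4 - 1.55*o^3 - 4.62*o^2 + 3.08*o + 0.88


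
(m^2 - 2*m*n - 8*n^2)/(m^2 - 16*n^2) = (m + 2*n)/(m + 4*n)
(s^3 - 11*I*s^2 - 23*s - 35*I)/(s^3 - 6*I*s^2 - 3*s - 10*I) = (s - 7*I)/(s - 2*I)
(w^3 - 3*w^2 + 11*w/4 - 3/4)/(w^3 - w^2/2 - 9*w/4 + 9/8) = 2*(w - 1)/(2*w + 3)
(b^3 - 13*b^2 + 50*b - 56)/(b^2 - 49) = (b^2 - 6*b + 8)/(b + 7)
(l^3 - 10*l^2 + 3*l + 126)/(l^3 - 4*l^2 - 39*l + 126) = (l^2 - 3*l - 18)/(l^2 + 3*l - 18)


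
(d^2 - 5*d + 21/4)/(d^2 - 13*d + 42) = (d^2 - 5*d + 21/4)/(d^2 - 13*d + 42)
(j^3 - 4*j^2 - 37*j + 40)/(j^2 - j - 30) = (j^2 - 9*j + 8)/(j - 6)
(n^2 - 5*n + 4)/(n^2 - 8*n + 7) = (n - 4)/(n - 7)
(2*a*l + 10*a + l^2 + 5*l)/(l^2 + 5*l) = (2*a + l)/l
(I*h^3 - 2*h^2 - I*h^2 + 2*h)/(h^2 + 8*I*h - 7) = h*(I*h^2 - 2*h - I*h + 2)/(h^2 + 8*I*h - 7)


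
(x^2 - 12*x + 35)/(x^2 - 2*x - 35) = (x - 5)/(x + 5)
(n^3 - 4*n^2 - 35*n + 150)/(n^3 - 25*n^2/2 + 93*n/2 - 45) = 2*(n^2 + n - 30)/(2*n^2 - 15*n + 18)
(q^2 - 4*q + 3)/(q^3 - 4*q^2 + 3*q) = 1/q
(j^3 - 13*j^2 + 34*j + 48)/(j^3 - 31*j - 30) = (j - 8)/(j + 5)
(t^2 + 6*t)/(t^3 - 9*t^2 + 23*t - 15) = t*(t + 6)/(t^3 - 9*t^2 + 23*t - 15)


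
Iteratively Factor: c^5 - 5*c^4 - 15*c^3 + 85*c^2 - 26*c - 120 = (c - 3)*(c^4 - 2*c^3 - 21*c^2 + 22*c + 40) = (c - 3)*(c - 2)*(c^3 - 21*c - 20) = (c - 3)*(c - 2)*(c + 1)*(c^2 - c - 20) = (c - 5)*(c - 3)*(c - 2)*(c + 1)*(c + 4)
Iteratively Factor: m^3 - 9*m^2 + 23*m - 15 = (m - 5)*(m^2 - 4*m + 3) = (m - 5)*(m - 3)*(m - 1)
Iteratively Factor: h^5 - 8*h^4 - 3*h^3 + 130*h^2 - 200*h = (h + 4)*(h^4 - 12*h^3 + 45*h^2 - 50*h) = (h - 2)*(h + 4)*(h^3 - 10*h^2 + 25*h) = (h - 5)*(h - 2)*(h + 4)*(h^2 - 5*h) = h*(h - 5)*(h - 2)*(h + 4)*(h - 5)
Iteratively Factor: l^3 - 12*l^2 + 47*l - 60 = (l - 3)*(l^2 - 9*l + 20) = (l - 5)*(l - 3)*(l - 4)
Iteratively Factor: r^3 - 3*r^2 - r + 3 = (r + 1)*(r^2 - 4*r + 3) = (r - 3)*(r + 1)*(r - 1)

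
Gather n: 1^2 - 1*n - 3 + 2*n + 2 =n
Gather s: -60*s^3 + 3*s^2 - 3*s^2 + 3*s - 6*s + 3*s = -60*s^3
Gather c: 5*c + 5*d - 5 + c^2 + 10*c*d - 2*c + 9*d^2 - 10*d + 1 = c^2 + c*(10*d + 3) + 9*d^2 - 5*d - 4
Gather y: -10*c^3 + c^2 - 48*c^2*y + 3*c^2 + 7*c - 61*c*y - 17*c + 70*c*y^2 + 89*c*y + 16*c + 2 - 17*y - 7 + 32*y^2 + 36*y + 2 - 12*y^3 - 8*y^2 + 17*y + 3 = -10*c^3 + 4*c^2 + 6*c - 12*y^3 + y^2*(70*c + 24) + y*(-48*c^2 + 28*c + 36)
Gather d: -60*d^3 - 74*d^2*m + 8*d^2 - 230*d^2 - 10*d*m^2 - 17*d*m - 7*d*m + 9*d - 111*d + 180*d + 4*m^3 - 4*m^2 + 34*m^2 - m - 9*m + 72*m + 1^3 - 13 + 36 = -60*d^3 + d^2*(-74*m - 222) + d*(-10*m^2 - 24*m + 78) + 4*m^3 + 30*m^2 + 62*m + 24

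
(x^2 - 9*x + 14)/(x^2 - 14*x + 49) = (x - 2)/(x - 7)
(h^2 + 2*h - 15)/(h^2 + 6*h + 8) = (h^2 + 2*h - 15)/(h^2 + 6*h + 8)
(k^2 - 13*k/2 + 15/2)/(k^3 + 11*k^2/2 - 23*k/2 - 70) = (2*k^2 - 13*k + 15)/(2*k^3 + 11*k^2 - 23*k - 140)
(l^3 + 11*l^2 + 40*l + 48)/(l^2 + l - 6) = (l^2 + 8*l + 16)/(l - 2)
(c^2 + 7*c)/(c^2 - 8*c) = (c + 7)/(c - 8)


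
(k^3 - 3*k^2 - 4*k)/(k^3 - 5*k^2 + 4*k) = (k + 1)/(k - 1)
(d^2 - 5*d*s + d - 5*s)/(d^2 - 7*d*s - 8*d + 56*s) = (d^2 - 5*d*s + d - 5*s)/(d^2 - 7*d*s - 8*d + 56*s)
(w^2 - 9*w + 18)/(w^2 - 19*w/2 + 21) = 2*(w - 3)/(2*w - 7)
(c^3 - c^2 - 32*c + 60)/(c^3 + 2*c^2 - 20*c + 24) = (c - 5)/(c - 2)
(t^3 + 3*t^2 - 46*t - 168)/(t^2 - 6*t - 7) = (t^2 + 10*t + 24)/(t + 1)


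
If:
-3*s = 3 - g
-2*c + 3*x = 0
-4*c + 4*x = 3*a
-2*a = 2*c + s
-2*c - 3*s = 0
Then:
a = 0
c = 0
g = 3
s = 0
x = 0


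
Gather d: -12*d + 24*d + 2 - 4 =12*d - 2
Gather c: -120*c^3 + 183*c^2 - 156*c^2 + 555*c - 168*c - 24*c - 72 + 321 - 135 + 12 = -120*c^3 + 27*c^2 + 363*c + 126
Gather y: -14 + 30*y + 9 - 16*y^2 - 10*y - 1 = -16*y^2 + 20*y - 6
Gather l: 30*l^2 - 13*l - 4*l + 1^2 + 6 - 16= 30*l^2 - 17*l - 9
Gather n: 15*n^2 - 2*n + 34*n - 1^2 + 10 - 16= 15*n^2 + 32*n - 7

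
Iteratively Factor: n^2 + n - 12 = (n + 4)*(n - 3)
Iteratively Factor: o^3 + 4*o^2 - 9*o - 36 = (o + 3)*(o^2 + o - 12) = (o - 3)*(o + 3)*(o + 4)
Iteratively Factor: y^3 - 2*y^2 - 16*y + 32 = (y - 2)*(y^2 - 16) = (y - 2)*(y + 4)*(y - 4)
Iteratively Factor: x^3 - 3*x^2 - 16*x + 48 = (x - 3)*(x^2 - 16) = (x - 4)*(x - 3)*(x + 4)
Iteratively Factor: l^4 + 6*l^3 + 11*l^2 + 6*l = (l + 1)*(l^3 + 5*l^2 + 6*l) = (l + 1)*(l + 3)*(l^2 + 2*l) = l*(l + 1)*(l + 3)*(l + 2)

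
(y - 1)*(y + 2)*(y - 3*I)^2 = y^4 + y^3 - 6*I*y^3 - 11*y^2 - 6*I*y^2 - 9*y + 12*I*y + 18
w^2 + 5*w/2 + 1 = (w + 1/2)*(w + 2)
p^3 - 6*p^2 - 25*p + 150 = (p - 6)*(p - 5)*(p + 5)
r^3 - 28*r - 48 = (r - 6)*(r + 2)*(r + 4)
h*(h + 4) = h^2 + 4*h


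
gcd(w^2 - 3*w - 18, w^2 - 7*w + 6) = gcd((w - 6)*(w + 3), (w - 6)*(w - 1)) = w - 6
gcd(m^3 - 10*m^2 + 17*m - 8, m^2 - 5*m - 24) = m - 8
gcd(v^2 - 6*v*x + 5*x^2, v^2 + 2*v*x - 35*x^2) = -v + 5*x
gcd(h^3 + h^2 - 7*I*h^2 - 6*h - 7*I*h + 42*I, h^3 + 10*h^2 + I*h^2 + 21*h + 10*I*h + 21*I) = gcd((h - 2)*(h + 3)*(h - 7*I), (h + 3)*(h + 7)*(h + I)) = h + 3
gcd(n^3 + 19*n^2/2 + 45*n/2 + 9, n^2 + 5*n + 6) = n + 3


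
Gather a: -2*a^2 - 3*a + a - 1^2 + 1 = -2*a^2 - 2*a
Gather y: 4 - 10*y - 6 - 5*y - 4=-15*y - 6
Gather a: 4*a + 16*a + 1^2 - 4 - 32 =20*a - 35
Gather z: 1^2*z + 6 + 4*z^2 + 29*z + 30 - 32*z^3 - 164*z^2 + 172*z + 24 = -32*z^3 - 160*z^2 + 202*z + 60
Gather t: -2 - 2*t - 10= -2*t - 12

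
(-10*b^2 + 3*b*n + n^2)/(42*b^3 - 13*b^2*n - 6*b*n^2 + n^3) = (-5*b - n)/(21*b^2 + 4*b*n - n^2)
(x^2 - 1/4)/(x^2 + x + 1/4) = (2*x - 1)/(2*x + 1)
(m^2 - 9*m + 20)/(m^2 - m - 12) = (m - 5)/(m + 3)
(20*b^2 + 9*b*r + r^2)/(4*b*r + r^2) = (5*b + r)/r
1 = 1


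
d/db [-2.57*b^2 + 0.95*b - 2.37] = 0.95 - 5.14*b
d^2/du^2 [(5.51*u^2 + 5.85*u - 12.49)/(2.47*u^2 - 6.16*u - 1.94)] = (239.052034*u^3 - 298.784538*u^2 + 1308.419268*u - 1165.92506)/(15.069223*u^6 - 112.744632*u^5 + 245.669658*u^4 - 56.639968*u^3 - 192.955116*u^2 - 69.551328*u - 7.301384)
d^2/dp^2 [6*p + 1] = 0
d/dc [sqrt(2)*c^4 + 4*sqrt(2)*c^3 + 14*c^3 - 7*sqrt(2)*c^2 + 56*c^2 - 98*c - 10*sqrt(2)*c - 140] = 4*sqrt(2)*c^3 + 12*sqrt(2)*c^2 + 42*c^2 - 14*sqrt(2)*c + 112*c - 98 - 10*sqrt(2)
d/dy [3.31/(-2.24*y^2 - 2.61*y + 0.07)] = (14.8288*y + 8.6391)/(2.24*y^2 + 2.61*y - 0.07)^2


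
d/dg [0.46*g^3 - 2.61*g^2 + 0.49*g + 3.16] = 1.38*g^2 - 5.22*g + 0.49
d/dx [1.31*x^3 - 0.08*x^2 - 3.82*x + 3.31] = 3.93*x^2 - 0.16*x - 3.82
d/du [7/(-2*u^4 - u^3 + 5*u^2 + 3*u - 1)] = 7*(8*u^3 + 3*u^2 - 10*u - 3)/(2*u^4 + u^3 - 5*u^2 - 3*u + 1)^2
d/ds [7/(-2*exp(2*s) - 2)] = 7/(4*cosh(s)^2)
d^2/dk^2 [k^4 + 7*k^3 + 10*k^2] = 12*k^2 + 42*k + 20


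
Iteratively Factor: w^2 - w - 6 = (w + 2)*(w - 3)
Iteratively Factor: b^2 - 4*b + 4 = (b - 2)*(b - 2)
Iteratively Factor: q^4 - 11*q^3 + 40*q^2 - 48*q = (q - 4)*(q^3 - 7*q^2 + 12*q) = (q - 4)^2*(q^2 - 3*q) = (q - 4)^2*(q - 3)*(q)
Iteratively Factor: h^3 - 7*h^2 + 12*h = (h)*(h^2 - 7*h + 12) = h*(h - 3)*(h - 4)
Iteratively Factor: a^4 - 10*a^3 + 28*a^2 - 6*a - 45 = (a - 3)*(a^3 - 7*a^2 + 7*a + 15) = (a - 3)*(a + 1)*(a^2 - 8*a + 15) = (a - 5)*(a - 3)*(a + 1)*(a - 3)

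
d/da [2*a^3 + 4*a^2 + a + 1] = 6*a^2 + 8*a + 1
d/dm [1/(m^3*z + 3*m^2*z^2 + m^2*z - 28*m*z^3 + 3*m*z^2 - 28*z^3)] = (-3*m^2 - 6*m*z - 2*m + 28*z^2 - 3*z)/(z*(m^3 + 3*m^2*z + m^2 - 28*m*z^2 + 3*m*z - 28*z^2)^2)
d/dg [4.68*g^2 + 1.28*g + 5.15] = 9.36*g + 1.28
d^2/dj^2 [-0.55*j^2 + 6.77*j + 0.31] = -1.10000000000000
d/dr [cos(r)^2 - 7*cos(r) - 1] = (7 - 2*cos(r))*sin(r)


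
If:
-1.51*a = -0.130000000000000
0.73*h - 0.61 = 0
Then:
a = 0.09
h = 0.84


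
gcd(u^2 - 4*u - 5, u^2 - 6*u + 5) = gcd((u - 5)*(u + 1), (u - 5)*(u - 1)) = u - 5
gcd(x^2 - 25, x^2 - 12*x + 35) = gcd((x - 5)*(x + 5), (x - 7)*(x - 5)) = x - 5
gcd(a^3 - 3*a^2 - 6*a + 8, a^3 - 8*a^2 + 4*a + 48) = a^2 - 2*a - 8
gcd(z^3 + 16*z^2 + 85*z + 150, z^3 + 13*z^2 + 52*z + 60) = z^2 + 11*z + 30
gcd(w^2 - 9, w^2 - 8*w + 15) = w - 3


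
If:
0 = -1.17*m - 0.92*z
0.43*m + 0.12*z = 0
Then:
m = 0.00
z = 0.00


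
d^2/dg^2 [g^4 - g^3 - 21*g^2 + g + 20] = 12*g^2 - 6*g - 42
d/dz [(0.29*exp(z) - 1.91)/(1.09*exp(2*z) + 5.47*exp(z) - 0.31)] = (-0.3161*exp(2*z) + 4.1638*exp(z) + 10.3578)*exp(z)/(1.1881*exp(4*z) + 11.9246*exp(3*z) + 29.2451*exp(2*z) - 3.3914*exp(z) + 0.0961)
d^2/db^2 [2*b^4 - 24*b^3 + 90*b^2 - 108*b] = 24*b^2 - 144*b + 180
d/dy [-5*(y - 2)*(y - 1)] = 15 - 10*y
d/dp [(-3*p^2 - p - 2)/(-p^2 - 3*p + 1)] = (8*p^2 - 10*p - 7)/(p^4 + 6*p^3 + 7*p^2 - 6*p + 1)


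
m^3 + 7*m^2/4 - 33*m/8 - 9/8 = (m - 3/2)*(m + 1/4)*(m + 3)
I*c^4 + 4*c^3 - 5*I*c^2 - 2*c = c*(c - 2*I)*(c - I)*(I*c + 1)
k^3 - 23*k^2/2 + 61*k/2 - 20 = (k - 8)*(k - 5/2)*(k - 1)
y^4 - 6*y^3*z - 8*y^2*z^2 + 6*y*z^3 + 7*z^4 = (y - 7*z)*(y - z)*(y + z)^2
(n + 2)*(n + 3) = n^2 + 5*n + 6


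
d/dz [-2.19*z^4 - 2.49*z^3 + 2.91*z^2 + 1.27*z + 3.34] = -8.76*z^3 - 7.47*z^2 + 5.82*z + 1.27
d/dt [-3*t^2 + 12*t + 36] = 12 - 6*t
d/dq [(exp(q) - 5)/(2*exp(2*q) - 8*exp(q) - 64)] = (-(exp(q) - 5)*(exp(q) - 2) + exp(2*q)/2 - 2*exp(q) - 16)*exp(q)/(-exp(2*q) + 4*exp(q) + 32)^2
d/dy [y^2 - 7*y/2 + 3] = 2*y - 7/2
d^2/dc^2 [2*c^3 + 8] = 12*c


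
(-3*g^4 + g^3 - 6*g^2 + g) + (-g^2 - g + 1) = -3*g^4 + g^3 - 7*g^2 + 1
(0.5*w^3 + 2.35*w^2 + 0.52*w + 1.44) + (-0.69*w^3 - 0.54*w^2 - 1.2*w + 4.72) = -0.19*w^3 + 1.81*w^2 - 0.68*w + 6.16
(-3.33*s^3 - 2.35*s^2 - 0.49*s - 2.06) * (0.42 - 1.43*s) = 4.7619*s^4 + 1.9619*s^3 - 0.2863*s^2 + 2.74*s - 0.8652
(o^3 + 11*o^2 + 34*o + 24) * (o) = o^4 + 11*o^3 + 34*o^2 + 24*o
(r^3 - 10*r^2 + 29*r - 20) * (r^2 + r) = r^5 - 9*r^4 + 19*r^3 + 9*r^2 - 20*r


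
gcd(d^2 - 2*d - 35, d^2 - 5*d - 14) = d - 7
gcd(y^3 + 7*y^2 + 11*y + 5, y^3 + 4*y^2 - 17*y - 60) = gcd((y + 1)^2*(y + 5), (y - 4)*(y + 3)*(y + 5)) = y + 5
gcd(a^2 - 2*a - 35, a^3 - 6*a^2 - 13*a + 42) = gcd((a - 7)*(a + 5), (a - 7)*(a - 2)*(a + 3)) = a - 7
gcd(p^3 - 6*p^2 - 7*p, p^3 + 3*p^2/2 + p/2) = p^2 + p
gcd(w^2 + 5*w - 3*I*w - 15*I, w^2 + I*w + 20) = 1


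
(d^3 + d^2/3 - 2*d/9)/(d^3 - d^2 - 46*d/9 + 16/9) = d*(3*d + 2)/(3*d^2 - 2*d - 16)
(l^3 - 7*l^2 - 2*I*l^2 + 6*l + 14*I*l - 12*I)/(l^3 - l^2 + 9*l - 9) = (l^2 - 2*l*(3 + I) + 12*I)/(l^2 + 9)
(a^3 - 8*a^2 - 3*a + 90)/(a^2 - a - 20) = (a^2 - 3*a - 18)/(a + 4)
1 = 1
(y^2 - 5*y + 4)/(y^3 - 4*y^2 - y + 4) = 1/(y + 1)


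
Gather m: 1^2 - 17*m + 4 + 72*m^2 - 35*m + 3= 72*m^2 - 52*m + 8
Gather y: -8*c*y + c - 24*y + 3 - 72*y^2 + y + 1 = c - 72*y^2 + y*(-8*c - 23) + 4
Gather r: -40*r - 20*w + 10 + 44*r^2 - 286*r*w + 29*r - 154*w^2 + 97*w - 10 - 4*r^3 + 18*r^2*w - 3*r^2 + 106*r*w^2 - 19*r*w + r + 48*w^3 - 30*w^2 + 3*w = -4*r^3 + r^2*(18*w + 41) + r*(106*w^2 - 305*w - 10) + 48*w^3 - 184*w^2 + 80*w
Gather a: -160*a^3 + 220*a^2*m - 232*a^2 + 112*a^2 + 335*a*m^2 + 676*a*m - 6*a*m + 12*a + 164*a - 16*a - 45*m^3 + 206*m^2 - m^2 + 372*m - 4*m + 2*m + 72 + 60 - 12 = -160*a^3 + a^2*(220*m - 120) + a*(335*m^2 + 670*m + 160) - 45*m^3 + 205*m^2 + 370*m + 120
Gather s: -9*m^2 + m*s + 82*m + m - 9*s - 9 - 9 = -9*m^2 + 83*m + s*(m - 9) - 18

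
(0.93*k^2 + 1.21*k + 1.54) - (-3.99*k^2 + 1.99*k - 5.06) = 4.92*k^2 - 0.78*k + 6.6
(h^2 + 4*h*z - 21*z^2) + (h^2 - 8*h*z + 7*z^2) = 2*h^2 - 4*h*z - 14*z^2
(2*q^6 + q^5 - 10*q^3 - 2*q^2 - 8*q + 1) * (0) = 0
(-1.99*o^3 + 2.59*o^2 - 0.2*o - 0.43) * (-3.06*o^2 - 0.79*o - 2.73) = 6.0894*o^5 - 6.3533*o^4 + 3.9986*o^3 - 5.5969*o^2 + 0.8857*o + 1.1739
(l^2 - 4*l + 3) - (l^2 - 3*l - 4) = 7 - l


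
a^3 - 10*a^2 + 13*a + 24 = (a - 8)*(a - 3)*(a + 1)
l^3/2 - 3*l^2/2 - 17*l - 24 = (l/2 + 1)*(l - 8)*(l + 3)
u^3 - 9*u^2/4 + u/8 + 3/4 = (u - 2)*(u - 3/4)*(u + 1/2)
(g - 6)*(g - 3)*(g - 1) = g^3 - 10*g^2 + 27*g - 18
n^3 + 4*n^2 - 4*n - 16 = (n - 2)*(n + 2)*(n + 4)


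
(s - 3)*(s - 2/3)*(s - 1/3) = s^3 - 4*s^2 + 29*s/9 - 2/3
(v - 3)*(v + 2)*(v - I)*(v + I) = v^4 - v^3 - 5*v^2 - v - 6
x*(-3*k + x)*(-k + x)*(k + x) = 3*k^3*x - k^2*x^2 - 3*k*x^3 + x^4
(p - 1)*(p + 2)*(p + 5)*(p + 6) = p^4 + 12*p^3 + 39*p^2 + 8*p - 60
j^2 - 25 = (j - 5)*(j + 5)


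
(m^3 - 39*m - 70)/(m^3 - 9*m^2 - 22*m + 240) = (m^2 - 5*m - 14)/(m^2 - 14*m + 48)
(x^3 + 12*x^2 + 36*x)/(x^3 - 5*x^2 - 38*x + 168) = x*(x + 6)/(x^2 - 11*x + 28)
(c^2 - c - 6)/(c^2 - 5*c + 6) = (c + 2)/(c - 2)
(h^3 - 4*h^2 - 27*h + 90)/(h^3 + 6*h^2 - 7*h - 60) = (h - 6)/(h + 4)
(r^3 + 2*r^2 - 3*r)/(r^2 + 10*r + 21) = r*(r - 1)/(r + 7)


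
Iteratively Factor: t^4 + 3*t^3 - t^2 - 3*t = (t - 1)*(t^3 + 4*t^2 + 3*t) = t*(t - 1)*(t^2 + 4*t + 3) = t*(t - 1)*(t + 3)*(t + 1)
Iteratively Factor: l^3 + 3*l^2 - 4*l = (l - 1)*(l^2 + 4*l) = l*(l - 1)*(l + 4)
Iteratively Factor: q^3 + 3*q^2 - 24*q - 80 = (q + 4)*(q^2 - q - 20) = (q - 5)*(q + 4)*(q + 4)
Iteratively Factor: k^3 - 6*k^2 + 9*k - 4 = (k - 4)*(k^2 - 2*k + 1) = (k - 4)*(k - 1)*(k - 1)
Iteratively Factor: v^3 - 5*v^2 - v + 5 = (v - 1)*(v^2 - 4*v - 5) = (v - 1)*(v + 1)*(v - 5)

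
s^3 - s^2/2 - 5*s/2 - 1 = (s - 2)*(s + 1/2)*(s + 1)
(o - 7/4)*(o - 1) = o^2 - 11*o/4 + 7/4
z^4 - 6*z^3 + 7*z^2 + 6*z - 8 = (z - 4)*(z - 2)*(z - 1)*(z + 1)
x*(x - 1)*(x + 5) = x^3 + 4*x^2 - 5*x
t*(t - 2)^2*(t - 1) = t^4 - 5*t^3 + 8*t^2 - 4*t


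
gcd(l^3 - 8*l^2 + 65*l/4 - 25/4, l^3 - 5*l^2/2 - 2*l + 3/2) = l - 1/2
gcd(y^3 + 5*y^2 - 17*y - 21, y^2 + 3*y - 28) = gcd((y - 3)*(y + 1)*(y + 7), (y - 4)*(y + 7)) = y + 7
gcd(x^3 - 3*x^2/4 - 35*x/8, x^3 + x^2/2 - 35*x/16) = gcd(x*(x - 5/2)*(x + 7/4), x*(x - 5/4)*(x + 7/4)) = x^2 + 7*x/4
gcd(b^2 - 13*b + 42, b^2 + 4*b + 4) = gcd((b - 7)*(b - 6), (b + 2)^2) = 1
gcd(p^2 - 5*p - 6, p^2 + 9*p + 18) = 1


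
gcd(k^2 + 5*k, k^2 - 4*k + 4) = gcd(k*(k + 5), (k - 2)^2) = 1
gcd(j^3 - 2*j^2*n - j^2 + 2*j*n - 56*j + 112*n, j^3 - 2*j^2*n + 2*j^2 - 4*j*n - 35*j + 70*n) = j^2 - 2*j*n + 7*j - 14*n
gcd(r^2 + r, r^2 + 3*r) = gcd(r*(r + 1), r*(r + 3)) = r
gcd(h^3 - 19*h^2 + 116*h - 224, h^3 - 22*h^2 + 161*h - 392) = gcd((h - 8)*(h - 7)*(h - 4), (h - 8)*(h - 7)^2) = h^2 - 15*h + 56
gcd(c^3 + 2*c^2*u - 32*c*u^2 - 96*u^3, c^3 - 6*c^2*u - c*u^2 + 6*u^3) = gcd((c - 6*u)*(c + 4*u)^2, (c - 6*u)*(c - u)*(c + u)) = -c + 6*u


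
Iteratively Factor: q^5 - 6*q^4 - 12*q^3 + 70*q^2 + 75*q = (q + 3)*(q^4 - 9*q^3 + 15*q^2 + 25*q) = (q - 5)*(q + 3)*(q^3 - 4*q^2 - 5*q) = q*(q - 5)*(q + 3)*(q^2 - 4*q - 5) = q*(q - 5)^2*(q + 3)*(q + 1)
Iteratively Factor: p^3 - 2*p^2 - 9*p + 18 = (p - 2)*(p^2 - 9) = (p - 3)*(p - 2)*(p + 3)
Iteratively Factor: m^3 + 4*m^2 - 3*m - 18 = (m + 3)*(m^2 + m - 6) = (m + 3)^2*(m - 2)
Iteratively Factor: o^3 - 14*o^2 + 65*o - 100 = (o - 4)*(o^2 - 10*o + 25) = (o - 5)*(o - 4)*(o - 5)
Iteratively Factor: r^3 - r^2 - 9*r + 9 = (r - 1)*(r^2 - 9) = (r - 3)*(r - 1)*(r + 3)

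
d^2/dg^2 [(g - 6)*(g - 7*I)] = 2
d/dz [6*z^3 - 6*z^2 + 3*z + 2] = 18*z^2 - 12*z + 3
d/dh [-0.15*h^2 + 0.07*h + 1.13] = 0.07 - 0.3*h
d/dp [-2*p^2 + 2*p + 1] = 2 - 4*p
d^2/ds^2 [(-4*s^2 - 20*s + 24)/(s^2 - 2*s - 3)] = 8*(-7*s^3 + 9*s^2 - 81*s + 63)/(s^6 - 6*s^5 + 3*s^4 + 28*s^3 - 9*s^2 - 54*s - 27)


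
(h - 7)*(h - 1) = h^2 - 8*h + 7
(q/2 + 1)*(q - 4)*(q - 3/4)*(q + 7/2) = q^4/2 + 3*q^3/8 - 129*q^2/16 - 67*q/8 + 21/2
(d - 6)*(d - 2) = d^2 - 8*d + 12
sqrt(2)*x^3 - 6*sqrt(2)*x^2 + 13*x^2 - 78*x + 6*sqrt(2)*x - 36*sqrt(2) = (x - 6)*(x + 6*sqrt(2))*(sqrt(2)*x + 1)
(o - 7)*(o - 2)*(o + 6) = o^3 - 3*o^2 - 40*o + 84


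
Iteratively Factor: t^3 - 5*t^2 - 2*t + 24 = (t - 3)*(t^2 - 2*t - 8) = (t - 4)*(t - 3)*(t + 2)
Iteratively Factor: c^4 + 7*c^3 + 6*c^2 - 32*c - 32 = (c - 2)*(c^3 + 9*c^2 + 24*c + 16) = (c - 2)*(c + 1)*(c^2 + 8*c + 16) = (c - 2)*(c + 1)*(c + 4)*(c + 4)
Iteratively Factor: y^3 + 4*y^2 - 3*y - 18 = (y + 3)*(y^2 + y - 6) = (y + 3)^2*(y - 2)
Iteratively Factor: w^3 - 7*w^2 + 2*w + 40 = (w - 5)*(w^2 - 2*w - 8) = (w - 5)*(w - 4)*(w + 2)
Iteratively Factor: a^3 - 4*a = (a)*(a^2 - 4) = a*(a + 2)*(a - 2)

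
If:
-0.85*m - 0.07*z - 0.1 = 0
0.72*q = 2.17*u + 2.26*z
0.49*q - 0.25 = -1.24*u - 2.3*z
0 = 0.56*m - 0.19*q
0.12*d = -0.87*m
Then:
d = 1.28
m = -0.18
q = -0.52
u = -0.91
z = 0.71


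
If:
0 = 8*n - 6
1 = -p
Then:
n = 3/4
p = -1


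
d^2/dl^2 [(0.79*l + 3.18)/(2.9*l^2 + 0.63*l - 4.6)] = ((0.79*l + 3.18)*(5.8*l + 0.63)*(11.6*l + 1.26) - (13.746*l + 19.4394)*(2.9*l^2 + 0.63*l - 4.6))/(2.9*l^2 + 0.63*l - 4.6)^3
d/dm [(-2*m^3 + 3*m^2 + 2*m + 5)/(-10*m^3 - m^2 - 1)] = 2*(16*m^4 + 20*m^3 + 79*m^2 + 2*m - 1)/(100*m^6 + 20*m^5 + m^4 + 20*m^3 + 2*m^2 + 1)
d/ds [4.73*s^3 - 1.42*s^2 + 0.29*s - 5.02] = 14.19*s^2 - 2.84*s + 0.29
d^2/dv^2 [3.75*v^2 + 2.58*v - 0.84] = 7.50000000000000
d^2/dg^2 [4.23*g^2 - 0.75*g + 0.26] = 8.46000000000000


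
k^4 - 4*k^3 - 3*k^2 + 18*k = k*(k - 3)^2*(k + 2)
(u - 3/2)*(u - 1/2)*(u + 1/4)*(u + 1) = u^4 - 3*u^3/4 - 3*u^2/2 + 7*u/16 + 3/16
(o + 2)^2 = o^2 + 4*o + 4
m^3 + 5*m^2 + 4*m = m*(m + 1)*(m + 4)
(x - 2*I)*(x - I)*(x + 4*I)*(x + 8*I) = x^4 + 9*I*x^3 + 2*x^2 + 72*I*x + 64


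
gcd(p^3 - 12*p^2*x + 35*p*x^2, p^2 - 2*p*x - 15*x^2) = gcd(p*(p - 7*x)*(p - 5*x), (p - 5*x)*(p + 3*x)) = -p + 5*x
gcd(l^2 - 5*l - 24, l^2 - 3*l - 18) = l + 3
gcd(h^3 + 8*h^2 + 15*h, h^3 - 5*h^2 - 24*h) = h^2 + 3*h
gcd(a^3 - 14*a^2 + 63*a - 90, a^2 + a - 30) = a - 5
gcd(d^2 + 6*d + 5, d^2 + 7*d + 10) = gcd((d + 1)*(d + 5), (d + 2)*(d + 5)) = d + 5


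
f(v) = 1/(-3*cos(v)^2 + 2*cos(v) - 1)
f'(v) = (-6*sin(v)*cos(v) + 2*sin(v))/(-3*cos(v)^2 + 2*cos(v) - 1)^2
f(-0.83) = -0.98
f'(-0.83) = 1.46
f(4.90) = -1.37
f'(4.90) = -1.62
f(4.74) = -1.06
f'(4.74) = -2.04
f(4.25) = -0.40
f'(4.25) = -0.68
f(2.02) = -0.41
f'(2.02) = 0.70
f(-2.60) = -0.20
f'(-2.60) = -0.15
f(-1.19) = -1.49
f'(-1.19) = 0.47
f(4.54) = -0.70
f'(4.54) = -1.46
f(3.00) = -0.17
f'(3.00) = 0.03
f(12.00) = -0.69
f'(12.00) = 0.78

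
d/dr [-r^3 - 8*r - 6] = -3*r^2 - 8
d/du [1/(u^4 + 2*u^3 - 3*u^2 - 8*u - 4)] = 2*(-2*u^3 - 3*u^2 + 3*u + 4)/(-u^4 - 2*u^3 + 3*u^2 + 8*u + 4)^2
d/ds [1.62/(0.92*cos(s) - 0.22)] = 1.4904*sin(s)/(0.92*cos(s) - 0.22)^2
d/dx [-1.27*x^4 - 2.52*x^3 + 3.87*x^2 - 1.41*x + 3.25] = -5.08*x^3 - 7.56*x^2 + 7.74*x - 1.41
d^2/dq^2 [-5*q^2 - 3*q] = -10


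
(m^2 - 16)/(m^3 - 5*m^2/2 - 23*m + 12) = 2*(m - 4)/(2*m^2 - 13*m + 6)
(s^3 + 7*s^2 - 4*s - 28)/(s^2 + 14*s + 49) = (s^2 - 4)/(s + 7)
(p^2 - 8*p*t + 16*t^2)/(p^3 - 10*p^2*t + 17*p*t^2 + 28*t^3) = (p - 4*t)/(p^2 - 6*p*t - 7*t^2)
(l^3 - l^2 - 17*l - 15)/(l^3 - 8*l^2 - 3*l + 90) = (l + 1)/(l - 6)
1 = 1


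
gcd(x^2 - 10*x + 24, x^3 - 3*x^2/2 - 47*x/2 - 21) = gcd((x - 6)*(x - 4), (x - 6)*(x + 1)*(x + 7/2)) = x - 6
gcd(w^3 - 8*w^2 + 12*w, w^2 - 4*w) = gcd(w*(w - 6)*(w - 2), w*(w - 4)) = w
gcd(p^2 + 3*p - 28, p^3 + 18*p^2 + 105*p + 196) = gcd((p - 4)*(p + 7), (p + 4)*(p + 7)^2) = p + 7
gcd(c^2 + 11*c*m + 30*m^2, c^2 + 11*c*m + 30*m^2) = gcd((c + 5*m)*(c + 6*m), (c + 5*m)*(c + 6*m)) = c^2 + 11*c*m + 30*m^2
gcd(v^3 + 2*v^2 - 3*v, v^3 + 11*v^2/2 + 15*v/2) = v^2 + 3*v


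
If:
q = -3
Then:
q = -3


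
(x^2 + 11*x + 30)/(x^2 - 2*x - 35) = (x + 6)/(x - 7)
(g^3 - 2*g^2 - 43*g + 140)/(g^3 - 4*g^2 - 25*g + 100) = (g + 7)/(g + 5)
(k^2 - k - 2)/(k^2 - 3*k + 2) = (k + 1)/(k - 1)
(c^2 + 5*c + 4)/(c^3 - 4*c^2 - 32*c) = (c + 1)/(c*(c - 8))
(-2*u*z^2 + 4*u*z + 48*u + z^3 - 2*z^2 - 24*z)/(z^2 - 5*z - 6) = (-2*u*z - 8*u + z^2 + 4*z)/(z + 1)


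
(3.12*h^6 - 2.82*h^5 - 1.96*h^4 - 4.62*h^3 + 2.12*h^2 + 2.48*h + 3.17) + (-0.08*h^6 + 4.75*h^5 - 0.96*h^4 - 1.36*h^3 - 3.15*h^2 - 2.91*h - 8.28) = 3.04*h^6 + 1.93*h^5 - 2.92*h^4 - 5.98*h^3 - 1.03*h^2 - 0.43*h - 5.11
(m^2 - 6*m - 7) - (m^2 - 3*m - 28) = 21 - 3*m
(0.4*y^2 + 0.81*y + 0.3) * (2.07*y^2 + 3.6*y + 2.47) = 0.828*y^4 + 3.1167*y^3 + 4.525*y^2 + 3.0807*y + 0.741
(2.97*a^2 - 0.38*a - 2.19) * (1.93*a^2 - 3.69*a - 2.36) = 5.7321*a^4 - 11.6927*a^3 - 9.8337*a^2 + 8.9779*a + 5.1684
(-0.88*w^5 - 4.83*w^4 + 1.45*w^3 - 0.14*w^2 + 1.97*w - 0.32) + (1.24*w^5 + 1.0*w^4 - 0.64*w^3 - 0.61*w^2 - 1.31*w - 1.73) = 0.36*w^5 - 3.83*w^4 + 0.81*w^3 - 0.75*w^2 + 0.66*w - 2.05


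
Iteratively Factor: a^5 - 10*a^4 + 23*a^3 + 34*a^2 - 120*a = (a - 5)*(a^4 - 5*a^3 - 2*a^2 + 24*a) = (a - 5)*(a + 2)*(a^3 - 7*a^2 + 12*a) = a*(a - 5)*(a + 2)*(a^2 - 7*a + 12) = a*(a - 5)*(a - 4)*(a + 2)*(a - 3)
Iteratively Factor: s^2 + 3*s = (s + 3)*(s)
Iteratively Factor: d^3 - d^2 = (d - 1)*(d^2) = d*(d - 1)*(d)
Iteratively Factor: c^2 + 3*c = (c)*(c + 3)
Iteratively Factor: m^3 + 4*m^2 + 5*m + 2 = (m + 1)*(m^2 + 3*m + 2) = (m + 1)*(m + 2)*(m + 1)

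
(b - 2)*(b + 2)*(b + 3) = b^3 + 3*b^2 - 4*b - 12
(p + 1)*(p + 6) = p^2 + 7*p + 6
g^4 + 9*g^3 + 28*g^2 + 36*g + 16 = (g + 1)*(g + 2)^2*(g + 4)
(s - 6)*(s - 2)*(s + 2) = s^3 - 6*s^2 - 4*s + 24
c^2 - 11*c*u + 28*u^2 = (c - 7*u)*(c - 4*u)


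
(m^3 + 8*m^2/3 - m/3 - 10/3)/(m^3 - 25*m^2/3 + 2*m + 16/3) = (3*m^2 + 11*m + 10)/(3*m^2 - 22*m - 16)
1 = 1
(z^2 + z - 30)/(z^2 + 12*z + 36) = (z - 5)/(z + 6)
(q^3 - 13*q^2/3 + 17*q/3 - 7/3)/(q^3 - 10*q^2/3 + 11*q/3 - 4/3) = (3*q - 7)/(3*q - 4)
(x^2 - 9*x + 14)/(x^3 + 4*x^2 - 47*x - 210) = (x - 2)/(x^2 + 11*x + 30)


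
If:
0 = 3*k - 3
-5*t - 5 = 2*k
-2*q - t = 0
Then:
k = 1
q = 7/10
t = -7/5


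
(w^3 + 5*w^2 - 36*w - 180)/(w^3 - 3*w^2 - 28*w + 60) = (w + 6)/(w - 2)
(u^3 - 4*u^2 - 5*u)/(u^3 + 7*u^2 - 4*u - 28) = u*(u^2 - 4*u - 5)/(u^3 + 7*u^2 - 4*u - 28)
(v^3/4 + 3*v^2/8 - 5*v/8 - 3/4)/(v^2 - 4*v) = (2*v^3 + 3*v^2 - 5*v - 6)/(8*v*(v - 4))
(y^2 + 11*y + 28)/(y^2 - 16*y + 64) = (y^2 + 11*y + 28)/(y^2 - 16*y + 64)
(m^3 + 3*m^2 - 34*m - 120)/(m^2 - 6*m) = m + 9 + 20/m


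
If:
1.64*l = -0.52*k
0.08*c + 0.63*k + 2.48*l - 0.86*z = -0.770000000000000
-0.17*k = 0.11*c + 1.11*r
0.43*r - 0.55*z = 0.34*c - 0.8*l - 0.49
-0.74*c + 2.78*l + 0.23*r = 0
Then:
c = -0.01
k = 0.01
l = -0.00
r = -0.00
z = 0.89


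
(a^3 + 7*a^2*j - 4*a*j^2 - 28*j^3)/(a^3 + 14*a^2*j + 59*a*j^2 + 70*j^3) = (a - 2*j)/(a + 5*j)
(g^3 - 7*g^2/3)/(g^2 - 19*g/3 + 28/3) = g^2/(g - 4)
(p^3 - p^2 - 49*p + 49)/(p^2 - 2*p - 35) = (p^2 + 6*p - 7)/(p + 5)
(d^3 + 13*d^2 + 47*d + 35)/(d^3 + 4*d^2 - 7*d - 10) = (d + 7)/(d - 2)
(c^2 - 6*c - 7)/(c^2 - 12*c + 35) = (c + 1)/(c - 5)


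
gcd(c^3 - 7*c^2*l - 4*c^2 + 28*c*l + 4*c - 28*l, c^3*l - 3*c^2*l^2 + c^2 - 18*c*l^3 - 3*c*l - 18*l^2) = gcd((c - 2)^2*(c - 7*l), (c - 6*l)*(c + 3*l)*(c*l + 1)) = 1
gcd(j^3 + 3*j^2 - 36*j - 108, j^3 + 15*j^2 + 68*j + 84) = j + 6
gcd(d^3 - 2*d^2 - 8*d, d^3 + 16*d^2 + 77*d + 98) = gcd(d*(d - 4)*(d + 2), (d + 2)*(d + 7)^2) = d + 2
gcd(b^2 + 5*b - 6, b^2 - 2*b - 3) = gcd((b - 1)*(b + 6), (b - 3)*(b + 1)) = 1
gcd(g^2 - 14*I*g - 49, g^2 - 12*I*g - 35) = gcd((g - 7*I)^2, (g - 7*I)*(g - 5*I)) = g - 7*I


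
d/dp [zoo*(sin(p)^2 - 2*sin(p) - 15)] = zoo*(sin(p) - 1)*cos(p)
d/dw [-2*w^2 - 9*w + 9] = -4*w - 9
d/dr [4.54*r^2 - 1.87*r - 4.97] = 9.08*r - 1.87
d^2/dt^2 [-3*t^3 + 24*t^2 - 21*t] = 48 - 18*t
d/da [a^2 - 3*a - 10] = 2*a - 3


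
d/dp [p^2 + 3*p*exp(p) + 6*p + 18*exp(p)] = 3*p*exp(p) + 2*p + 21*exp(p) + 6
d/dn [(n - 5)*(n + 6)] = 2*n + 1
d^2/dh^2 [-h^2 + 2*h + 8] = -2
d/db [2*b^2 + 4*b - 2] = 4*b + 4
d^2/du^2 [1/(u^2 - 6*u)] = 2*(-u*(u - 6) + 4*(u - 3)^2)/(u^3*(u - 6)^3)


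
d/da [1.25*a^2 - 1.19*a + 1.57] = 2.5*a - 1.19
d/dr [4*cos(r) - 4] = -4*sin(r)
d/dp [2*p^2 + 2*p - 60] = 4*p + 2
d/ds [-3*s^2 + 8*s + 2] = 8 - 6*s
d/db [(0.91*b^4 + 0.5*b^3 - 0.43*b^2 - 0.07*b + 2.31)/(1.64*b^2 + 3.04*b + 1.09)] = (2.9848*b^5 + 9.1192*b^4 + 7.0076*b^3 + 0.4426*b^2 - 8.5142*b - 7.0987)/(2.6896*b^4 + 9.9712*b^3 + 12.8168*b^2 + 6.6272*b + 1.1881)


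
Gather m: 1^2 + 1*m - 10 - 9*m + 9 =-8*m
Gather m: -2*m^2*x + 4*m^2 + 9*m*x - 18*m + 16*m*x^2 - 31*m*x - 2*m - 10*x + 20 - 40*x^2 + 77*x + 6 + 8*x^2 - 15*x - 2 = m^2*(4 - 2*x) + m*(16*x^2 - 22*x - 20) - 32*x^2 + 52*x + 24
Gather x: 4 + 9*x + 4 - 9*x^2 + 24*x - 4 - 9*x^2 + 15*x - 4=-18*x^2 + 48*x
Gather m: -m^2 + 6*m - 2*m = -m^2 + 4*m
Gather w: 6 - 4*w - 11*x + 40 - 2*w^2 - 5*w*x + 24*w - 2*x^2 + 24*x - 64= -2*w^2 + w*(20 - 5*x) - 2*x^2 + 13*x - 18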